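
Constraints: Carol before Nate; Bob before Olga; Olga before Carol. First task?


Constraints: Carol before Nate; Bob before Olga; Olga before Carol
The first task can have nothing scheduled before it, so it must never appear on the right of a 'before'.
Tasks appearing after some 'before': Nate, Olga, Carol.
The only task not in that list is Bob → it is first.

Bob


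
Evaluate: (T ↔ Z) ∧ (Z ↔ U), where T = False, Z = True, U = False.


T = False, Z = True, U = False
Step 1: T ↔ Z is true when T and Z have the same value. Result: False
Step 2: Z ↔ U is true when Z and U have the same value. Result: False
Step 3: False ∧ False = False

False


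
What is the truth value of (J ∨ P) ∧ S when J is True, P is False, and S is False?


J = True, P = False, S = False
Step 1: J ∨ P = True OR False = True
Step 2: True ∧ S = True AND False = False
OR is true when at least one operand is true; AND requires both.

False


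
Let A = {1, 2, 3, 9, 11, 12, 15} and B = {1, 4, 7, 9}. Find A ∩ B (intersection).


A = {1, 2, 3, 9, 11, 12, 15}
B = {1, 4, 7, 9}
Operation: intersection
Elements in both: 1, 9

{1, 9}


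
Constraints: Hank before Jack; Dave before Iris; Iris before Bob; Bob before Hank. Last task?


Constraints: Hank before Jack; Dave before Iris; Iris before Bob; Bob before Hank
The last task can have nothing scheduled after it, so it must never appear on the left of a 'before'.
Tasks appearing before some other task: Hank, Dave, Iris, Bob.
The only task not in that list is Jack → it is last.

Jack


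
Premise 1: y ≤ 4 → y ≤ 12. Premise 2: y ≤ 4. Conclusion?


Modus ponens: P → Q, P ⊢ Q
P: y ≤ 4
Q: y ≤ 12
We have P → Q and P is true.
By modus ponens, Q must be true.

y ≤ 12


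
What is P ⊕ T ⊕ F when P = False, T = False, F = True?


P = False, T = False, F = True
Step 1: P ⊕ T = False XOR False = False
Step 2: False ⊕ F = False XOR True = True
XOR is true when an odd number of operands are true.

True


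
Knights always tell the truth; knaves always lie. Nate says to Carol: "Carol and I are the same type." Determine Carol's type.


Nate says: "Carol and I are the same type."
Case 1: Nate is a Knight (truth-teller)
  Statement is true → they ARE the same → Carol is also a Knight
Case 2: Nate is a Knave (liar)
  Statement is false → they are NOT the same → Carol is a Knight
In both cases, Carol is a Knight.

Knight


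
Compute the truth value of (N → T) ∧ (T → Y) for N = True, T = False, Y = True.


N = True, T = False, Y = True
Step 1: N → T is false only when N=True and T=False. Result: False
Step 2: T → Y is false only when T=True and Y=False. Result: True
Step 3: False ∧ True = False

False


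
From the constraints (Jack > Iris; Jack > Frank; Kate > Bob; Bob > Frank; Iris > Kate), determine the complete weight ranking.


Constraints: Jack > Iris; Jack > Frank; Kate > Bob; Bob > Frank; Iris > Kate
Method: at each step, the next-highest is the one remaining person who never appears on the smaller side of a constraint between remaining people.
  Step 1: remaining {Iris, Kate, Frank, Bob, Jack}; on the smaller side: {Iris, Kate, Frank, Bob} → Jack is next (Jack > Iris; Jack > Frank).
  Step 2: remaining {Iris, Kate, Frank, Bob}; on the smaller side: {Kate, Frank, Bob} → Iris is next (Iris > Kate).
  Step 3: remaining {Kate, Frank, Bob}; on the smaller side: {Frank, Bob} → Kate is next (Kate > Bob).
  Step 4: remaining {Frank, Bob}; on the smaller side: {Frank} → Bob is next (Bob > Frank).
  Step 5: only Frank remains → lowest.
Final ranking (highest to lowest):

Jack > Iris > Kate > Bob > Frank


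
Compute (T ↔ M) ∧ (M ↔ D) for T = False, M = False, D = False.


T = False, M = False, D = False
Step 1: T ↔ M is true when T and M have the same value. Result: True
Step 2: M ↔ D is true when M and D have the same value. Result: True
Step 3: True ∧ True = True

True


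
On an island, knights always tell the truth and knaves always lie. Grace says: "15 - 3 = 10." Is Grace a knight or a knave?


Statement: "15 - 3 = 10."
Actual: 15 - 3 = 12
Claimed: 10
Statement is FALSE → Grace lies → Knave

Knave


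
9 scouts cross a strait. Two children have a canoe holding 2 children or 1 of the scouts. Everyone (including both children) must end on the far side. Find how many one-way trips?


Per crossing of one of the scouts: children→, one←, one of the scouts→, one← = 4 trips
9 × 4 = 36, + 1 final children→ = 37
Minimum trips = 37

37


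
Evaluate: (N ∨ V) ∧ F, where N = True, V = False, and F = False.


N = True, V = False, F = False
Step 1: N ∨ V = True OR False = True
Step 2: True ∧ F = True AND False = False
OR is true when at least one operand is true; AND requires both.

False


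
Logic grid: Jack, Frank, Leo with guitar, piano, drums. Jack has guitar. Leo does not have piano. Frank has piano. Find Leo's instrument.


From clues:
  Jack → guitar
  Frank → piano
By elimination, Leo gets the remaining.

drums


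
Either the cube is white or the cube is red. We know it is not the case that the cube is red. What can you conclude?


Disjunctive syllogism: P ∨ Q, ¬P ⊢ Q
Disjunction: the cube is white ∨ the cube is red
We know it is not the case that the cube is red.
By disjunctive syllogism, the other disjunct must be true.

The cube is white


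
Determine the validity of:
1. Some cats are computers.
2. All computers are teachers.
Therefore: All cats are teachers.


Premise 1: Some cats are computers.
Premise 2: All computers are teachers.
Conclusion: All cats are teachers.
Fallacy: illicit minor. The minor term (cats) is distributed in the conclusion ('All cats ...') but undistributed in its premise ('Some cats are computers' doesn't cover all cats).
Only 'Some cats are teachers' follows, not 'All'.

Invalid


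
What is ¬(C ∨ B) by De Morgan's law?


De Morgan's law: ¬(P ∨ Q) ≡ ¬P ∧ ¬Q
¬(C ∨ B) = ¬C ∧ ¬B

¬C ∧ ¬B


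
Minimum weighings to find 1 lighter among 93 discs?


Each weighing has 3 outcomes (left heavy / balance / right heavy), so k weighings distinguish at most 3^k cases; splitting into three near-equal groups achieves this.
Need 3^k ≥ 93: 3^4 = 81 < 93 ≤ 3^5 = 243
k = ⌈log₃(93)⌉ = 5

5


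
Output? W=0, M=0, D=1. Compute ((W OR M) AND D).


W OR M = 0|0 = 0
0 AND 1 = 0

0


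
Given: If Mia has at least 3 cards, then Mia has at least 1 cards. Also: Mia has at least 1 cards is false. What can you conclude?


Modus tollens: P → Q, ¬Q ⊢ ¬P
P: Mia has at least 3 cards
Q: Mia has at least 1 cards
We have P → Q and Q is false.
By modus tollens, P must be false.

It is not the case that Mia has at least 3 cards


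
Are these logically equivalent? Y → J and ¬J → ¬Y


Expression 1: Y → J
Expression 2: ¬J → ¬Y
Truth table (Y J | Expr1 Expr2):
  T T |   T     T
  T F |   F     F
  F T |   T     T
  F F |   T     T
All 4 rows agree, so the expressions are logically equivalent.

Yes


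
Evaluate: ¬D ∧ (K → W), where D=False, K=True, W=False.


D = False, K = True, W = False
Expression: ¬D ∧ (K → W)
Step 1: ¬D = NOT False = True
Step 2: K → W = True → False (false only if K=True, W=False) = False
Step 3: (True) ∧ (False) = True AND False = False

False


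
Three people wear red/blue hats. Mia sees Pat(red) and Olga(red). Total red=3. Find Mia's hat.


Total red = 3, seen red = 2
Own red = 3 - 2 = 1
Mia's hat is red.

red


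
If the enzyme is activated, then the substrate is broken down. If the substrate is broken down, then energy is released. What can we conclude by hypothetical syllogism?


Hypothetical syllogism: P → Q, Q → R ⊢ P → R
Premise 1: the enzyme is activated → the substrate is broken down
Premise 2: the substrate is broken down → energy is released
Chain the implications: the middle term (the substrate is broken down) links the two.
Conclusion: If the enzyme is activated, then energy is released.

If the enzyme is activated, then energy is released.


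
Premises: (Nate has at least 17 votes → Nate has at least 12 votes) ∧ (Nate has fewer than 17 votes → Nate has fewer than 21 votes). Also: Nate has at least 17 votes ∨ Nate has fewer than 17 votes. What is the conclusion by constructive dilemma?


Constructive dilemma: (P → Q) ∧ (R → S), P ∨ R ⊢ Q ∨ S
Premise 1: Nate has at least 17 votes → Nate has at least 12 votes
Premise 2: Nate has fewer than 17 votes → Nate has fewer than 21 votes
Premise 3: Nate has at least 17 votes ∨ Nate has fewer than 17 votes
Case 1: Assuming Nate has at least 17 votes, then by Premise 1, Nate has at least 12 votes.
Case 2: Assuming Nate has fewer than 17 votes, then by Premise 2, Nate has fewer than 21 votes.
Since one of Nate has at least 17 votes or Nate has fewer than 17 votes must hold, we get Nate has at least 12 votes or Nate has fewer than 21 votes.

Nate has at least 12 votes or Nate has fewer than 21 votes.


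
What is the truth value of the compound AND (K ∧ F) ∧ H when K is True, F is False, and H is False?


K = True, F = False, H = False
Step 1: K ∧ F = True AND False = False
Step 2: False ∧ H = False AND False = False
AND is true only when ALL operands are true.

False


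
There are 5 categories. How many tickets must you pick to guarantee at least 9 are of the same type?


Pigeonhole: to guarantee k in one of n categories, need (k-1)×n + 1.
k = 9, n = 5
Minimum = (9-1) × 5 + 1 = 8 × 5 + 1

41


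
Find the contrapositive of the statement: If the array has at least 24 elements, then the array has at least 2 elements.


Original: If the array has at least 24 elements, then the array has at least 2 elements
Contrapositive: If ¬Q, then ¬P
Negate Q: not (the array has at least 2 elements)
Negate P: not (the array has at least 24 elements)

If not (the array has at least 2 elements), then not (the array has at least 24 elements).


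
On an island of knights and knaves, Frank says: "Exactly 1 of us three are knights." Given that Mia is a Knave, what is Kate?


Frank claims exactly 1 knights among Frank, Mia, Kate.
Given: Mia is a Knave.

Case 1: Frank is a Knight (tells truth)
  Then exactly 1 of the three are knights.
  Counting Frank, Mia: 1 knight(s) so far. Need 0 more → Kate = Knave.
Case 2: Frank is a Knave (lies)
  Then the count is NOT 1.
  If Kate = Knight, count = 1 = 1 → claim would be true, contradicts lie.
  If Kate = Knave, count = 0 ≠ 1 → lie confirmed ✓

Kate is a Knave.

Knave


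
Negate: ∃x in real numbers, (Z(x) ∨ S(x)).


Original: ∃x (Z(x) ∨ S(x))
Rule: ¬∀→∃, ¬∃→∀, negate predicate.
Negation: ∀x (¬Z(x) ∧ ¬S(x))

∀x (¬Z(x) ∧ ¬S(x))


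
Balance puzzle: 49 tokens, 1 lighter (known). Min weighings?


Each weighing has 3 outcomes (left heavy / balance / right heavy), so k weighings distinguish at most 3^k cases; splitting into three near-equal groups achieves this.
Need 3^k ≥ 49: 3^3 = 27 < 49 ≤ 3^4 = 81
k = ⌈log₃(49)⌉ = 4

4


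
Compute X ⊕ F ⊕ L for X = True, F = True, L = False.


X = True, F = True, L = False
Step 1: X ⊕ F = True XOR True = False
Step 2: False ⊕ L = False XOR False = False
XOR is true when an odd number of operands are true.

False


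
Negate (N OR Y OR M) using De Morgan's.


De Morgan's law: ¬(P ∨ Q ∨ R) ≡ ¬P ∧ ¬Q ∧ ¬R
¬(N ∨ Y ∨ M) = ¬N ∧ ¬Y ∧ ¬M

¬N ∧ ¬Y ∧ ¬M


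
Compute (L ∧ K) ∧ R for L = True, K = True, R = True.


L = True, K = True, R = True
Step 1: L ∧ K = True AND True = True
Step 2: True ∧ R = True AND True = True
AND is true only when ALL operands are true.

True


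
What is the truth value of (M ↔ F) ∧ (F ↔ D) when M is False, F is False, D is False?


M = False, F = False, D = False
Step 1: M ↔ F is true when M and F have the same value. Result: True
Step 2: F ↔ D is true when F and D have the same value. Result: True
Step 3: True ∧ True = True

True


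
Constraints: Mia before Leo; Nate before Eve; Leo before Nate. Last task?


Constraints: Mia before Leo; Nate before Eve; Leo before Nate
The last task can have nothing scheduled after it, so it must never appear on the left of a 'before'.
Tasks appearing before some other task: Mia, Nate, Leo.
The only task not in that list is Eve → it is last.

Eve


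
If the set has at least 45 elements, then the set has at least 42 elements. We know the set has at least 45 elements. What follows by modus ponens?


Modus ponens: P → Q, P ⊢ Q
P: the set has at least 45 elements
Q: the set has at least 42 elements
We have P → Q and P is true.
By modus ponens, Q must be true.

The set has at least 42 elements


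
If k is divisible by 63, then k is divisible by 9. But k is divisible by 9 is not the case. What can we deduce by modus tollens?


Modus tollens: P → Q, ¬Q ⊢ ¬P
P: k is divisible by 63
Q: k is divisible by 9
We have P → Q and Q is false.
By modus tollens, P must be false.

It is not the case that k is divisible by 63


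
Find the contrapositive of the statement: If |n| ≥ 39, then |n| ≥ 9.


Original: If |n| ≥ 39, then |n| ≥ 9
Contrapositive: If ¬Q, then ¬P
Negate Q: not (|n| ≥ 9)
Negate P: not (|n| ≥ 39)

If not (|n| ≥ 9), then not (|n| ≥ 39).


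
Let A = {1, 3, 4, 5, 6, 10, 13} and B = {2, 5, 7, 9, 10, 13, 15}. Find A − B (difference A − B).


A = {1, 3, 4, 5, 6, 10, 13}
B = {2, 5, 7, 9, 10, 13, 15}
Operation: difference A − B
In A but not B: 1, 3, 4, 6

{1, 3, 4, 6}


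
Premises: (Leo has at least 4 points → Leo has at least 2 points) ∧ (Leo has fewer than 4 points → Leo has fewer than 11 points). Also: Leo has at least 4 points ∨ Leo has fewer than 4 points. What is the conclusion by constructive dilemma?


Constructive dilemma: (P → Q) ∧ (R → S), P ∨ R ⊢ Q ∨ S
Premise 1: Leo has at least 4 points → Leo has at least 2 points
Premise 2: Leo has fewer than 4 points → Leo has fewer than 11 points
Premise 3: Leo has at least 4 points ∨ Leo has fewer than 4 points
Case 1: Assuming Leo has at least 4 points, then by Premise 1, Leo has at least 2 points.
Case 2: Assuming Leo has fewer than 4 points, then by Premise 2, Leo has fewer than 11 points.
Since one of Leo has at least 4 points or Leo has fewer than 4 points must hold, we get Leo has at least 2 points or Leo has fewer than 11 points.

Leo has at least 2 points or Leo has fewer than 11 points.


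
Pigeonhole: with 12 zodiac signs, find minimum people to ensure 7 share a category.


Pigeonhole: to guarantee k in one of n categories, need (k-1)×n + 1.
k = 7, n = 12
Minimum = (7-1) × 12 + 1 = 6 × 12 + 1

73


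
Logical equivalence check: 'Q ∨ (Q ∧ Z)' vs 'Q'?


Expression 1: Q ∨ (Q ∧ Z)
Expression 2: Q
Truth table (Q Z | Expr1 Expr2):
  T T |   T     T
  T F |   T     T
  F T |   F     F
  F F |   F     F
All 4 rows agree, so the expressions are logically equivalent.

Yes


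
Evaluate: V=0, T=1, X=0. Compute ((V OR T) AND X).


V OR T = 0|1 = 1
1 AND 0 = 0

0


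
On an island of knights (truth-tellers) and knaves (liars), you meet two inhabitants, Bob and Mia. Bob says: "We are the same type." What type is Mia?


Bob says: "We are the same type."
Case 1: Bob is a Knight (truth-teller)
  Statement is true → they ARE the same → Mia is also a Knight
Case 2: Bob is a Knave (liar)
  Statement is false → they are NOT the same → Mia is a Knight
In both cases, Mia is a Knight.

Knight


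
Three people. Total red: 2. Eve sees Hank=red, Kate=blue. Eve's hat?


Total red = 2, seen red = 1
Own red = 2 - 1 = 1
Eve's hat is red.

red


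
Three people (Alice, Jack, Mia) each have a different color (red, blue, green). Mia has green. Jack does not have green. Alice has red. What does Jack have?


From clues:
  Mia → green
  Alice → red
By elimination, Jack gets the remaining.

blue


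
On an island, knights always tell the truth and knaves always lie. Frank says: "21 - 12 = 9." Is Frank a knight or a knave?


Statement: "21 - 12 = 9."
Actual: 21 - 12 = 9
Claimed: 9
Statement is TRUE → Frank tells the truth → Knight

Knight


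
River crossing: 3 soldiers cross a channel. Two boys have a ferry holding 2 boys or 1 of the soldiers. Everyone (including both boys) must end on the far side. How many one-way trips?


Per crossing of one of the soldiers: boys→, one←, one of the soldiers→, one← = 4 trips
3 × 4 = 12, + 1 final boys→ = 13
Minimum trips = 13

13


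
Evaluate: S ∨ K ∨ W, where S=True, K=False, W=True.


S = True, K = False, W = True
Expression: S ∨ K ∨ W
Step 1: S ∨ K = True OR False = True
Step 2: (True) ∨ W = True OR True = True

True


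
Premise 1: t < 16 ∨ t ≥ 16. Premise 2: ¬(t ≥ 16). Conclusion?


Disjunctive syllogism: P ∨ Q, ¬P ⊢ Q
Disjunction: t < 16 ∨ t ≥ 16
We know it is not the case that t ≥ 16.
By disjunctive syllogism, the other disjunct must be true.

t < 16


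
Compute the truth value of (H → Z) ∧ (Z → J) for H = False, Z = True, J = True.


H = False, Z = True, J = True
Step 1: H → Z is false only when H=True and Z=False. Result: True
Step 2: Z → J is false only when Z=True and J=False. Result: True
Step 3: True ∧ True = True

True


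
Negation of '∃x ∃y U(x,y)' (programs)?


Original: ∃x ∃y U(x,y)
Rule: ¬∀→∃, ¬∃→∀, negate predicate.
Negation: ∀x ∀y ¬U(x,y)

∀x ∀y ¬U(x,y)


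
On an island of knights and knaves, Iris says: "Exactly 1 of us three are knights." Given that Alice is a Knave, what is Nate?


Iris claims exactly 1 knights among Iris, Alice, Nate.
Given: Alice is a Knave.

Case 1: Iris is a Knight (tells truth)
  Then exactly 1 of the three are knights.
  Counting Iris, Alice: 1 knight(s) so far. Need 0 more → Nate = Knave.
Case 2: Iris is a Knave (lies)
  Then the count is NOT 1.
  If Nate = Knight, count = 1 = 1 → claim would be true, contradicts lie.
  If Nate = Knave, count = 0 ≠ 1 → lie confirmed ✓

Nate is a Knave.

Knave


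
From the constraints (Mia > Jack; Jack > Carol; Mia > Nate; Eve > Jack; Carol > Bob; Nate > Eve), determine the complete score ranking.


Constraints: Mia > Jack; Jack > Carol; Mia > Nate; Eve > Jack; Carol > Bob; Nate > Eve
Method: at each step, the next-highest is the one remaining person who never appears on the smaller side of a constraint between remaining people.
  Step 1: remaining {Carol, Bob, Eve, Jack, Mia, Nate}; on the smaller side: {Carol, Bob, Eve, Jack, Nate} → Mia is next (Mia > Jack; Mia > Nate).
  Step 2: remaining {Carol, Bob, Eve, Jack, Nate}; on the smaller side: {Carol, Bob, Eve, Jack} → Nate is next (Nate > Eve).
  Step 3: remaining {Carol, Bob, Eve, Jack}; on the smaller side: {Carol, Bob, Jack} → Eve is next (Eve > Jack).
  Step 4: remaining {Carol, Bob, Jack}; on the smaller side: {Carol, Bob} → Jack is next (Jack > Carol).
  Step 5: remaining {Carol, Bob}; on the smaller side: {Bob} → Carol is next (Carol > Bob).
  Step 6: only Bob remains → lowest.
Final ranking (highest to lowest):

Mia > Nate > Eve > Jack > Carol > Bob


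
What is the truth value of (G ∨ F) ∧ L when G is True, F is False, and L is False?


G = True, F = False, L = False
Step 1: G ∨ F = True OR False = True
Step 2: True ∧ L = True AND False = False
OR is true when at least one operand is true; AND requires both.

False


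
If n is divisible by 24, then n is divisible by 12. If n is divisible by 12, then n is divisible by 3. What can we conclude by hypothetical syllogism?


Hypothetical syllogism: P → Q, Q → R ⊢ P → R
Premise 1: n is divisible by 24 → n is divisible by 12
Premise 2: n is divisible by 12 → n is divisible by 3
Chain the implications: the middle term (n is divisible by 12) links the two.
Conclusion: If n is divisible by 24, then n is divisible by 3.

If n is divisible by 24, then n is divisible by 3.


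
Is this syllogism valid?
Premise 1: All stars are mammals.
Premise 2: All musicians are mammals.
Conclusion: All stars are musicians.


Premise 1: All stars are mammals.
Premise 2: All musicians are mammals.
Conclusion: All stars are musicians.
Fallacy: undistributed middle. mammals is predicate in both.
Counterexample: stars and musicians could be disjoint subsets of mammals.

Invalid


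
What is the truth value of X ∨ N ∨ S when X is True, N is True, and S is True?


X = True, N = True, S = True
Step 1: X ∨ N = True OR True = True
Step 2: True ∨ S = True OR True = True
OR is true when at least one operand is true.

True


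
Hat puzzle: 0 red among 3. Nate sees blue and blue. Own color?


Total red = 0, seen red = 0
Own red = 0 - 0 = 0
Nate's hat is blue.

blue


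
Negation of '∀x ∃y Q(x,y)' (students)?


Original: ∀x ∃y Q(x,y)
Rule: ¬∀→∃, ¬∃→∀, negate predicate.
Negation: ∃x ∀y ¬Q(x,y)

∃x ∀y ¬Q(x,y)


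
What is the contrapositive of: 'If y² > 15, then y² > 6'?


Original: If y² > 15, then y² > 6
Contrapositive: If ¬Q, then ¬P
Negate Q: not (y² > 6)
Negate P: not (y² > 15)

If not (y² > 6), then not (y² > 15).


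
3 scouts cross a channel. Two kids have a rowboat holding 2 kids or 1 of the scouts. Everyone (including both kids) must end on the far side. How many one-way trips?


Per crossing of one of the scouts: kids→, one←, one of the scouts→, one← = 4 trips
3 × 4 = 12, + 1 final kids→ = 13
Minimum trips = 13

13


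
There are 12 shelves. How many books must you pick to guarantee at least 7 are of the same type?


Pigeonhole: to guarantee k in one of n categories, need (k-1)×n + 1.
k = 7, n = 12
Minimum = (7-1) × 12 + 1 = 6 × 12 + 1

73


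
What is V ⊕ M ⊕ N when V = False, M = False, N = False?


V = False, M = False, N = False
Step 1: V ⊕ M = False XOR False = False
Step 2: False ⊕ N = False XOR False = False
XOR is true when an odd number of operands are true.

False


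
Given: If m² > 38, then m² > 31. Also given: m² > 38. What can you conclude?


Modus ponens: P → Q, P ⊢ Q
P: m² > 38
Q: m² > 31
We have P → Q and P is true.
By modus ponens, Q must be true.

m² > 31


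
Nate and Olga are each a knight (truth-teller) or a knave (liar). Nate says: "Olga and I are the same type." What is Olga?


Nate says: "Olga and I are the same type."
Case 1: Nate is a Knight (truth-teller)
  Statement is true → they ARE the same → Olga is also a Knight
Case 2: Nate is a Knave (liar)
  Statement is false → they are NOT the same → Olga is a Knight
In both cases, Olga is a Knight.

Knight


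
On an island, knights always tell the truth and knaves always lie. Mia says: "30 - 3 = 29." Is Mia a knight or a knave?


Statement: "30 - 3 = 29."
Actual: 30 - 3 = 27
Claimed: 29
Statement is FALSE → Mia lies → Knave

Knave


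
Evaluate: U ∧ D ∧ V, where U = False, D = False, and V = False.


U = False, D = False, V = False
Step 1: U ∧ D = False AND False = False
Step 2: (False) ∧ V = (False) AND False = False
AND is true only when ALL operands are true.

False


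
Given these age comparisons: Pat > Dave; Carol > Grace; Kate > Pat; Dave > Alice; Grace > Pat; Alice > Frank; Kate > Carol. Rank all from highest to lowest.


Constraints: Pat > Dave; Carol > Grace; Kate > Pat; Dave > Alice; Grace > Pat; Alice > Frank; Kate > Carol
Method: at each step, the next-highest is the one remaining person who never appears on the smaller side of a constraint between remaining people.
  Step 1: remaining {Grace, Carol, Frank, Kate, Dave, Alice, Pat}; on the smaller side: {Grace, Carol, Frank, Dave, Alice, Pat} → Kate is next (Kate > Pat; Kate > Carol).
  Step 2: remaining {Grace, Carol, Frank, Dave, Alice, Pat}; on the smaller side: {Grace, Frank, Dave, Alice, Pat} → Carol is next (Carol > Grace).
  Step 3: remaining {Grace, Frank, Dave, Alice, Pat}; on the smaller side: {Frank, Dave, Alice, Pat} → Grace is next (Grace > Pat).
  Step 4: remaining {Frank, Dave, Alice, Pat}; on the smaller side: {Frank, Dave, Alice} → Pat is next (Pat > Dave).
  Step 5: remaining {Frank, Dave, Alice}; on the smaller side: {Frank, Alice} → Dave is next (Dave > Alice).
  Step 6: remaining {Frank, Alice}; on the smaller side: {Frank} → Alice is next (Alice > Frank).
  Step 7: only Frank remains → lowest.
Final ranking (highest to lowest):

Kate > Carol > Grace > Pat > Dave > Alice > Frank


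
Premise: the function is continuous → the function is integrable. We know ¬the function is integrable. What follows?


Modus tollens: P → Q, ¬Q ⊢ ¬P
P: the function is continuous
Q: the function is integrable
We have P → Q and Q is false.
By modus tollens, P must be false.

It is not the case that the function is continuous


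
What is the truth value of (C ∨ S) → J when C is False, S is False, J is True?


C = False, S = False, J = True
Step 1: C ∨ S = False OR False = False
Step 2: (False) → J: false only when antecedent=True and J=False.
Result: True

True


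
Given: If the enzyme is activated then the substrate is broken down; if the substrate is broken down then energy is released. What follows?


Hypothetical syllogism: P → Q, Q → R ⊢ P → R
Premise 1: the enzyme is activated → the substrate is broken down
Premise 2: the substrate is broken down → energy is released
Chain the implications: the middle term (the substrate is broken down) links the two.
Conclusion: If the enzyme is activated, then energy is released.

If the enzyme is activated, then energy is released.


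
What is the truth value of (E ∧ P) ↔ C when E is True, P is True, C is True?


E = True, P = True, C = True
Step 1: E ∧ P = True AND True = True
Step 2: (True) ↔ C: true when both sides have same truth value.
Result: True ↔ True = True

True


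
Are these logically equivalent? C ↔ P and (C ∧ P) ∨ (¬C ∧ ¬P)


Expression 1: C ↔ P
Expression 2: (C ∧ P) ∨ (¬C ∧ ¬P)
Truth table (C P | Expr1 Expr2):
  T T |   T     T
  T F |   F     F
  F T |   F     F
  F F |   T     T
All 4 rows agree, so the expressions are logically equivalent.

Yes


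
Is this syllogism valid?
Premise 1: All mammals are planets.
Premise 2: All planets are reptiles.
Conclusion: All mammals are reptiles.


Premise 1: All mammals are planets.
Premise 2: All planets are reptiles.
Conclusion: All mammals are reptiles.
Barbara syllogism (AAA-1): All A are B, All B are C → All A are C.
Middle term (planets) distributed in premise 2.

Valid


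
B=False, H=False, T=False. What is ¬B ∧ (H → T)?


B = False, H = False, T = False
Expression: ¬B ∧ (H → T)
Step 1: ¬B = NOT False = True
Step 2: H → T = False → False (false only if H=True, T=False) = True
Step 3: (True) ∧ (True) = True AND True = True

True


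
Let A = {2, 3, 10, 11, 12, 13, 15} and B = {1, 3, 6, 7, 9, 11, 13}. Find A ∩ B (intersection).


A = {2, 3, 10, 11, 12, 13, 15}
B = {1, 3, 6, 7, 9, 11, 13}
Operation: intersection
Elements in both: 3, 11, 13

{3, 11, 13}


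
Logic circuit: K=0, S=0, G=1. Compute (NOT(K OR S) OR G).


K OR S = 0
NOT(0) = 1
1 OR 1 = 1

1


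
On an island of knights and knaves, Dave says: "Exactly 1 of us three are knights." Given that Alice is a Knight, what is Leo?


Dave claims exactly 1 knights among Dave, Alice, Leo.
Given: Alice is a Knight.

Case 1: Dave is a Knight (tells truth)
  Then exactly 1 of the three are knights.
  Counting Dave, Alice: 2 knight(s) so far. Need -1 more → impossible.
Case 2: Dave is a Knave (lies)
  Then the count is NOT 1.
  If Leo = Knave, count = 1 = 1 → claim would be true, contradicts lie.
  If Leo = Knight, count = 2 ≠ 1 → lie confirmed ✓

Leo is a Knight.

Knight


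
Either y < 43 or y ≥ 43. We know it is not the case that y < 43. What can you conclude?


Disjunctive syllogism: P ∨ Q, ¬P ⊢ Q
Disjunction: y < 43 ∨ y ≥ 43
We know it is not the case that y < 43.
By disjunctive syllogism, the other disjunct must be true.

y ≥ 43


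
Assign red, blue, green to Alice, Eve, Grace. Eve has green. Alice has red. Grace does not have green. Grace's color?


From clues:
  Eve → green
  Alice → red
By elimination, Grace gets the remaining.

blue


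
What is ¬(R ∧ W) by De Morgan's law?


De Morgan's law: ¬(P ∧ Q) ≡ ¬P ∨ ¬Q
¬(R ∧ W) = ¬R ∨ ¬W

¬R ∨ ¬W


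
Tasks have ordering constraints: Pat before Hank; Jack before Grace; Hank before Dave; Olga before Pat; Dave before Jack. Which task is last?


Constraints: Pat before Hank; Jack before Grace; Hank before Dave; Olga before Pat; Dave before Jack
The last task can have nothing scheduled after it, so it must never appear on the left of a 'before'.
Tasks appearing before some other task: Pat, Jack, Hank, Olga, Dave.
The only task not in that list is Grace → it is last.

Grace


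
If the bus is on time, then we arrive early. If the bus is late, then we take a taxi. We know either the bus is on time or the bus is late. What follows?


Constructive dilemma: (P → Q) ∧ (R → S), P ∨ R ⊢ Q ∨ S
Premise 1: the bus is on time → we arrive early
Premise 2: the bus is late → we take a taxi
Premise 3: the bus is on time ∨ the bus is late
Case 1: Assuming the bus is on time, then by Premise 1, we arrive early.
Case 2: Assuming the bus is late, then by Premise 2, we take a taxi.
Since one of the bus is on time or the bus is late must hold, we get we arrive early or we take a taxi.

We arrive early or we take a taxi.


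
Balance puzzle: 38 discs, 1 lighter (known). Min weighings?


Each weighing has 3 outcomes (left heavy / balance / right heavy), so k weighings distinguish at most 3^k cases; splitting into three near-equal groups achieves this.
Need 3^k ≥ 38: 3^3 = 27 < 38 ≤ 3^4 = 81
k = ⌈log₃(38)⌉ = 4

4


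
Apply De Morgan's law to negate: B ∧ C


De Morgan's law: ¬(P ∧ Q) ≡ ¬P ∨ ¬Q
¬(B ∧ C) = ¬B ∨ ¬C

¬B ∨ ¬C


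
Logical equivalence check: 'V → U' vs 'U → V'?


Expression 1: V → U
Expression 2: U → V
Truth table (V U | Expr1 Expr2):
  T T |   T     T
  T F |   F     T   ← differ
  F T |   T     F   ← differ
  F F |   T     T
Counterexample: V=T, U=F gives Expr1 = F but Expr2 = T, so the expressions are NOT logically equivalent.

No


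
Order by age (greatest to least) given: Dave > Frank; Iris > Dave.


Constraints: Dave > Frank; Iris > Dave
Method: at each step, the next-highest is the one remaining person who never appears on the smaller side of a constraint between remaining people.
  Step 1: remaining {Dave, Iris, Frank}; on the smaller side: {Dave, Frank} → Iris is next (Iris > Dave).
  Step 2: remaining {Dave, Frank}; on the smaller side: {Frank} → Dave is next (Dave > Frank).
  Step 3: only Frank remains → lowest.
Final ranking (highest to lowest):

Iris > Dave > Frank


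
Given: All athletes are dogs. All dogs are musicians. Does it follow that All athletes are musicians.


Premise 1: All athletes are dogs.
Premise 2: All dogs are musicians.
Conclusion: All athletes are musicians.
Barbara syllogism (AAA-1): All A are B, All B are C → All A are C.
Middle term (dogs) distributed in premise 2.

Valid


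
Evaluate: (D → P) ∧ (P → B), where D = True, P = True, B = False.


D = True, P = True, B = False
Step 1: D → P is false only when D=True and P=False. Result: True
Step 2: P → B is false only when P=True and B=False. Result: False
Step 3: True ∧ False = False

False


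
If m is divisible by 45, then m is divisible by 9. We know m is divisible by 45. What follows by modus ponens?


Modus ponens: P → Q, P ⊢ Q
P: m is divisible by 45
Q: m is divisible by 9
We have P → Q and P is true.
By modus ponens, Q must be true.

m is divisible by 9


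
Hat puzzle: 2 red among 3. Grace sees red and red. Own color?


Total red = 2, seen red = 2
Own red = 2 - 2 = 0
Grace's hat is blue.

blue


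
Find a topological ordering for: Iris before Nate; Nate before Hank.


Constraints: Iris before Nate; Nate before Hank
Method: repeatedly schedule the remaining task that has no remaining task required before it.
  Step 1: remaining {Iris, Hank, Nate}; every task except Iris still has a predecessor pending → schedule Iris.
  Step 2: remaining {Hank, Nate}; every task except Nate still has a predecessor pending → schedule Nate.
  Step 3: only Hank remains → schedule Hank.
Resulting order:

Iris → Nate → Hank


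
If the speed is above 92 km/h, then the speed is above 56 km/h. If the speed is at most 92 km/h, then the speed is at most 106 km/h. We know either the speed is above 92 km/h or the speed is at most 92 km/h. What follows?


Constructive dilemma: (P → Q) ∧ (R → S), P ∨ R ⊢ Q ∨ S
Premise 1: the speed is above 92 km/h → the speed is above 56 km/h
Premise 2: the speed is at most 92 km/h → the speed is at most 106 km/h
Premise 3: the speed is above 92 km/h ∨ the speed is at most 92 km/h
Case 1: Assuming the speed is above 92 km/h, then by Premise 1, the speed is above 56 km/h.
Case 2: Assuming the speed is at most 92 km/h, then by Premise 2, the speed is at most 106 km/h.
Since one of the speed is above 92 km/h or the speed is at most 92 km/h must hold, we get the speed is above 56 km/h or the speed is at most 106 km/h.

The speed is above 56 km/h or the speed is at most 106 km/h.


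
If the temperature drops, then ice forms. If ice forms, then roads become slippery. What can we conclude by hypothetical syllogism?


Hypothetical syllogism: P → Q, Q → R ⊢ P → R
Premise 1: the temperature drops → ice forms
Premise 2: ice forms → roads become slippery
Chain the implications: the middle term (ice forms) links the two.
Conclusion: If the temperature drops, then roads become slippery.

If the temperature drops, then roads become slippery.


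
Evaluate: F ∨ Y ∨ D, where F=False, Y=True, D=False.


F = False, Y = True, D = False
Expression: F ∨ Y ∨ D
Step 1: F ∨ Y = False OR True = True
Step 2: (True) ∨ D = True OR False = True

True


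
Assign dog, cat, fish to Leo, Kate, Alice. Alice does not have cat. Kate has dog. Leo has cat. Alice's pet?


From clues:
  Leo → cat
  Kate → dog
By elimination, Alice gets the remaining.

fish


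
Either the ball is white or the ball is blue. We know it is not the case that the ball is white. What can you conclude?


Disjunctive syllogism: P ∨ Q, ¬P ⊢ Q
Disjunction: the ball is white ∨ the ball is blue
We know it is not the case that the ball is white.
By disjunctive syllogism, the other disjunct must be true.

The ball is blue


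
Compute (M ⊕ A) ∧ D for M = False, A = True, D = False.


M = False, A = True, D = False
Step 1: M ⊕ A = False XOR True = True
Step 2: True ∧ D = True AND False = False
XOR true when exactly one of M,A is true; then AND with D.

False


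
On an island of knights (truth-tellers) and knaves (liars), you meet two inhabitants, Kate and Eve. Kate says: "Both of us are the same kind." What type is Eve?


Kate says: "Both of us are the same kind."
Case 1: Kate is a Knight (truth-teller)
  Statement is true → they ARE the same → Eve is also a Knight
Case 2: Kate is a Knave (liar)
  Statement is false → they are NOT the same → Eve is a Knight
In both cases, Eve is a Knight.

Knight


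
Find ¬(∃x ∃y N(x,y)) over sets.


Original: ∃x ∃y N(x,y)
Rule: ¬∀→∃, ¬∃→∀, negate predicate.
Negation: ∀x ∀y ¬N(x,y)

∀x ∀y ¬N(x,y)


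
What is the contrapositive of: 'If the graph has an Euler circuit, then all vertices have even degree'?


Original: If the graph has an Euler circuit, then all vertices have even degree
Contrapositive: If ¬Q, then ¬P
Negate Q: not (all vertices have even degree)
Negate P: not (the graph has an Euler circuit)

If not (all vertices have even degree), then not (the graph has an Euler circuit).


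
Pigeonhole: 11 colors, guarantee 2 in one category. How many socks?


Pigeonhole: to guarantee k in one of n categories, need (k-1)×n + 1.
k = 2, n = 11
Minimum = (2-1) × 11 + 1 = 1 × 11 + 1

12


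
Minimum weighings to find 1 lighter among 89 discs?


Each weighing has 3 outcomes (left heavy / balance / right heavy), so k weighings distinguish at most 3^k cases; splitting into three near-equal groups achieves this.
Need 3^k ≥ 89: 3^4 = 81 < 89 ≤ 3^5 = 243
k = ⌈log₃(89)⌉ = 5

5


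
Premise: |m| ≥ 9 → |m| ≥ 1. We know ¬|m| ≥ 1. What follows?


Modus tollens: P → Q, ¬Q ⊢ ¬P
P: |m| ≥ 9
Q: |m| ≥ 1
We have P → Q and Q is false.
By modus tollens, P must be false.

It is not the case that |m| ≥ 9


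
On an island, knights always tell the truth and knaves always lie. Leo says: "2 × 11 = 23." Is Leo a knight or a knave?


Statement: "2 × 11 = 23."
Actual: 2 × 11 = 22
Claimed: 23
Statement is FALSE → Leo lies → Knave

Knave


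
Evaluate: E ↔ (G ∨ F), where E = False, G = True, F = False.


E = False, G = True, F = False
Step 1: G ∨ F = True OR False = True
Step 2: E ↔ (True): true when both sides have same truth value.
Result: False ↔ True = False

False


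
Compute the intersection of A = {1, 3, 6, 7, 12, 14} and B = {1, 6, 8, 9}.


A = {1, 3, 6, 7, 12, 14}
B = {1, 6, 8, 9}
Operation: intersection
Elements in both: 1, 6

{1, 6}


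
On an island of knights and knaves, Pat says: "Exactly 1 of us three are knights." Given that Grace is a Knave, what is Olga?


Pat claims exactly 1 knights among Pat, Grace, Olga.
Given: Grace is a Knave.

Case 1: Pat is a Knight (tells truth)
  Then exactly 1 of the three are knights.
  Counting Pat, Grace: 1 knight(s) so far. Need 0 more → Olga = Knave.
Case 2: Pat is a Knave (lies)
  Then the count is NOT 1.
  If Olga = Knight, count = 1 = 1 → claim would be true, contradicts lie.
  If Olga = Knave, count = 0 ≠ 1 → lie confirmed ✓

Olga is a Knave.

Knave


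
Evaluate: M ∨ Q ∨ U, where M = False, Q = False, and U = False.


M = False, Q = False, U = False
Step 1: M ∨ Q = False OR False = False
Step 2: False ∨ U = False OR False = False
OR is true when at least one operand is true.

False


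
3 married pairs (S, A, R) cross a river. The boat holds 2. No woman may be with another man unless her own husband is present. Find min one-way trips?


Label couples S, A, R (H = husband, W = wife).
Counting alone: 6 people, the boat carries 2 and someone must bring it back, so each round trip nets at most +1 on the far side until the last crossing → at least 9 trips. The jealousy constraint makes 9 impossible; the shortest valid schedule has 11:
1. WS+WA →  (far: WS,WA; near: HS,HA,HR,WR)
2. WS ←       (far: WA; near: HS,HA,HR,WS,WR)
3. WS+WR →  (far: WS,WA,WR; near: HS,HA,HR)
4. WS ←       (far: WA,WR; near: HS,HA,HR,WS)
5. HA+HR →  (far: HA,WA,HR,WR; near: HS,WS)
6. HA+WA ←  (far: HR,WR; near: HS,WS,HA,WA)
7. HS+HA →  (far: HS,HA,HR,WR; near: WS,WA)
8. WR ←       (far: HS,HA,HR; near: WS,WA,WR)
9. WS+WA →  (far: HS,WS,HA,WA,HR; near: WR)
10. HR ←      (far: HS,WS,HA,WA; near: HR,WR)
11. HR+WR → (far: all six; near: empty)
In every state each wife is either with her husband or with no other man.
Minimum trips = 11

11


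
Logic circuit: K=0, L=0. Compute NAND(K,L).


K AND L = 0
NOT(0) = 1

1


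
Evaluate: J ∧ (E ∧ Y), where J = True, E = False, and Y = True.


J = True, E = False, Y = True
Step 1: E ∧ Y = False AND True = False
Step 2: J ∧ False = True AND False = False
AND is true only when ALL operands are true.

False


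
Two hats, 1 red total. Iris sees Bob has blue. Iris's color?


Total red = 1, Bob = blue
Red accounted for: 0
Remaining for Iris: 1
Iris's hat is red.

red


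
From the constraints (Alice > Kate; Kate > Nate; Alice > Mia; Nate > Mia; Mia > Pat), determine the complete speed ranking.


Constraints: Alice > Kate; Kate > Nate; Alice > Mia; Nate > Mia; Mia > Pat
Method: at each step, the next-highest is the one remaining person who never appears on the smaller side of a constraint between remaining people.
  Step 1: remaining {Pat, Alice, Kate, Mia, Nate}; on the smaller side: {Pat, Kate, Mia, Nate} → Alice is next (Alice > Kate; Alice > Mia).
  Step 2: remaining {Pat, Kate, Mia, Nate}; on the smaller side: {Pat, Mia, Nate} → Kate is next (Kate > Nate).
  Step 3: remaining {Pat, Mia, Nate}; on the smaller side: {Pat, Mia} → Nate is next (Nate > Mia).
  Step 4: remaining {Pat, Mia}; on the smaller side: {Pat} → Mia is next (Mia > Pat).
  Step 5: only Pat remains → lowest.
Final ranking (highest to lowest):

Alice > Kate > Nate > Mia > Pat
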